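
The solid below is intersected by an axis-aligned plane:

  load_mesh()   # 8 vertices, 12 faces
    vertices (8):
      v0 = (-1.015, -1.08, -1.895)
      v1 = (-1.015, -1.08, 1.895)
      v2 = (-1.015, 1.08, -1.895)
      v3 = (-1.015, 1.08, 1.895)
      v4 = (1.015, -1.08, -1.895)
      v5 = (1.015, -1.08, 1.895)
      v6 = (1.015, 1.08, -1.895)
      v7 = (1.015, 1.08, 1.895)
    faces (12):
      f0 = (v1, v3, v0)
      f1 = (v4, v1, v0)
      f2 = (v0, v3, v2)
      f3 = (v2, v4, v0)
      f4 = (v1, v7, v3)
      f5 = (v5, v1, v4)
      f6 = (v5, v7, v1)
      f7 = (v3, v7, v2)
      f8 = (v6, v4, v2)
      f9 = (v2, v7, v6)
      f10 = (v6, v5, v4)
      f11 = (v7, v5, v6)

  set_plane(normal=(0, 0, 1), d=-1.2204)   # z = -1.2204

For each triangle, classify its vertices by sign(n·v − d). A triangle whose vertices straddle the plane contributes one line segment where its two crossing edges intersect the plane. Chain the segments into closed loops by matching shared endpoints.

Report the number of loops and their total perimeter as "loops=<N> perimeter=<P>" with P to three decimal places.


loops=1 perimeter=8.380

Straddling triangles (8 of 12):
  (v1,v3,v0) [++-] → (-1.015, -0.695531, -1.2204)–(-1.015, -1.08, -1.2204)  len=0.3845
  (v4,v1,v0) [-+-] → (0.653671, -1.08, -1.2204)–(-1.015, -1.08, -1.2204)  len=1.6687
  (v0,v3,v2) [-+-] → (-1.015, -0.695531, -1.2204)–(-1.015, 1.08, -1.2204)  len=1.7755
  (v5,v1,v4) [++-] → (0.653671, -1.08, -1.2204)–(1.015, -1.08, -1.2204)  len=0.3613
  (v3,v7,v2) [++-] → (-0.653671, 1.08, -1.2204)–(-1.015, 1.08, -1.2204)  len=0.3613
  (v2,v7,v6) [-+-] → (-0.653671, 1.08, -1.2204)–(1.015, 1.08, -1.2204)  len=1.6687
  (v6,v5,v4) [-+-] → (1.015, 0.695531, -1.2204)–(1.015, -1.08, -1.2204)  len=1.7755
  (v7,v5,v6) [++-] → (1.015, 0.695531, -1.2204)–(1.015, 1.08, -1.2204)  len=0.3845

Chained into 1 loop(s):
  loop 1: 8 segments, perimeter = 8.3800
Total perimeter = 8.380


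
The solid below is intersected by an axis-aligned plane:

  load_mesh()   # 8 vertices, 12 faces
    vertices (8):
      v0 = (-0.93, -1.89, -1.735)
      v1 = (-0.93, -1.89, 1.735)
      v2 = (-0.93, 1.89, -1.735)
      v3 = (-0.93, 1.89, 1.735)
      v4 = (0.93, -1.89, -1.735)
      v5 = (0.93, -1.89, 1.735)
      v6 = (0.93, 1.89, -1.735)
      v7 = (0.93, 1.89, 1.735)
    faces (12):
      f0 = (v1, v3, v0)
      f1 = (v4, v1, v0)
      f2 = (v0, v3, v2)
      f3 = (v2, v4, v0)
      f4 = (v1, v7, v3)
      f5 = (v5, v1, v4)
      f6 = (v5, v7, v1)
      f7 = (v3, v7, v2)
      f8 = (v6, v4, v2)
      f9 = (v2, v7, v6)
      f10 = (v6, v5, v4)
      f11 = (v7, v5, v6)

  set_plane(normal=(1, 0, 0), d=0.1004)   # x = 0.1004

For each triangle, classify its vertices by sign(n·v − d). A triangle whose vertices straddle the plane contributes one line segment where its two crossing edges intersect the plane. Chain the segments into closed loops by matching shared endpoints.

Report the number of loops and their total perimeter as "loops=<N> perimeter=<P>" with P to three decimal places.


loops=1 perimeter=14.500

Straddling triangles (8 of 12):
  (v4,v1,v0) [+--] → (0.1004, -1.89, -0.187305)–(0.1004, -1.89, -1.735)  len=1.5477
  (v2,v4,v0) [-+-] → (0.1004, -0.204039, -1.735)–(0.1004, -1.89, -1.735)  len=1.6860
  (v1,v7,v3) [-+-] → (0.1004, 0.204039, 1.735)–(0.1004, 1.89, 1.735)  len=1.6860
  (v5,v1,v4) [+-+] → (0.1004, -1.89, 1.735)–(0.1004, -1.89, -0.187305)  len=1.9223
  (v5,v7,v1) [++-] → (0.1004, 0.204039, 1.735)–(0.1004, -1.89, 1.735)  len=2.0940
  (v3,v7,v2) [-+-] → (0.1004, 1.89, 1.735)–(0.1004, 1.89, 0.187305)  len=1.5477
  (v6,v4,v2) [++-] → (0.1004, -0.204039, -1.735)–(0.1004, 1.89, -1.735)  len=2.0940
  (v2,v7,v6) [-++] → (0.1004, 1.89, 0.187305)–(0.1004, 1.89, -1.735)  len=1.9223

Chained into 1 loop(s):
  loop 1: 8 segments, perimeter = 14.5000
Total perimeter = 14.500


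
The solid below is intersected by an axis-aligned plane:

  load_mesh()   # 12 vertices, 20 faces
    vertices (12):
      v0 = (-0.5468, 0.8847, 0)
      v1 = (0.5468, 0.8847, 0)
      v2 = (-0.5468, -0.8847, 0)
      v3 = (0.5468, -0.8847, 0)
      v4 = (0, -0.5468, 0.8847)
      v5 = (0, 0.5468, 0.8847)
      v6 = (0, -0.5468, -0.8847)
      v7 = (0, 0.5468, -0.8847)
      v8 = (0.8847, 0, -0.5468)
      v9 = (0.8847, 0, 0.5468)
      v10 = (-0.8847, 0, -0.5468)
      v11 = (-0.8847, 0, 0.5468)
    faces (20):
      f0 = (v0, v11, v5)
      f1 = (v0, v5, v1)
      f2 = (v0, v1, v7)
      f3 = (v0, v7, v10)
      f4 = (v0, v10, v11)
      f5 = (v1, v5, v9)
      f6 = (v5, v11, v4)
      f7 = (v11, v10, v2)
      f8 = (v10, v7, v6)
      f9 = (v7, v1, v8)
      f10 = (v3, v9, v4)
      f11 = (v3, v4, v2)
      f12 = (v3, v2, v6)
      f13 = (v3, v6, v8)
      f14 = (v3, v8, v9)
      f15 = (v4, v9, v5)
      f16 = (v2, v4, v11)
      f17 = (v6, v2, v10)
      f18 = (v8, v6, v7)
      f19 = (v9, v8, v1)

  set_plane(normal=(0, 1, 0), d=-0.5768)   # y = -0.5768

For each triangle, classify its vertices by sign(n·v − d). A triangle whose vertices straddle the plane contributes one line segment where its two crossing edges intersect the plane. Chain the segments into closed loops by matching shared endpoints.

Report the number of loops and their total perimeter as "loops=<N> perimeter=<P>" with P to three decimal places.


Straddling triangles (8 of 20):
  (v11,v10,v2) [++-] → (-0.664399, -0.5768, -0.190301)–(-0.664399, -0.5768, 0.190301)  len=0.3806
  (v3,v9,v4) [-++] → (0.664399, -0.5768, 0.190301)–(0.0485469, -0.5768, 0.806153)  len=0.8709
  (v3,v4,v2) [-+-] → (0.0485469, -0.5768, 0.806153)–(-0.0485469, -0.5768, 0.806153)  len=0.0971
  (v3,v2,v6) [--+] → (-0.0485469, -0.5768, -0.806153)–(0.0485469, -0.5768, -0.806153)  len=0.0971
  (v3,v6,v8) [-++] → (0.0485469, -0.5768, -0.806153)–(0.664399, -0.5768, -0.190301)  len=0.8709
  (v3,v8,v9) [-++] → (0.664399, -0.5768, -0.190301)–(0.664399, -0.5768, 0.190301)  len=0.3806
  (v2,v4,v11) [-++] → (-0.0485469, -0.5768, 0.806153)–(-0.664399, -0.5768, 0.190301)  len=0.8709
  (v6,v2,v10) [+-+] → (-0.0485469, -0.5768, -0.806153)–(-0.664399, -0.5768, -0.190301)  len=0.8709

Chained into 1 loop(s):
  loop 1: 8 segments, perimeter = 4.4392
Total perimeter = 4.439

loops=1 perimeter=4.439


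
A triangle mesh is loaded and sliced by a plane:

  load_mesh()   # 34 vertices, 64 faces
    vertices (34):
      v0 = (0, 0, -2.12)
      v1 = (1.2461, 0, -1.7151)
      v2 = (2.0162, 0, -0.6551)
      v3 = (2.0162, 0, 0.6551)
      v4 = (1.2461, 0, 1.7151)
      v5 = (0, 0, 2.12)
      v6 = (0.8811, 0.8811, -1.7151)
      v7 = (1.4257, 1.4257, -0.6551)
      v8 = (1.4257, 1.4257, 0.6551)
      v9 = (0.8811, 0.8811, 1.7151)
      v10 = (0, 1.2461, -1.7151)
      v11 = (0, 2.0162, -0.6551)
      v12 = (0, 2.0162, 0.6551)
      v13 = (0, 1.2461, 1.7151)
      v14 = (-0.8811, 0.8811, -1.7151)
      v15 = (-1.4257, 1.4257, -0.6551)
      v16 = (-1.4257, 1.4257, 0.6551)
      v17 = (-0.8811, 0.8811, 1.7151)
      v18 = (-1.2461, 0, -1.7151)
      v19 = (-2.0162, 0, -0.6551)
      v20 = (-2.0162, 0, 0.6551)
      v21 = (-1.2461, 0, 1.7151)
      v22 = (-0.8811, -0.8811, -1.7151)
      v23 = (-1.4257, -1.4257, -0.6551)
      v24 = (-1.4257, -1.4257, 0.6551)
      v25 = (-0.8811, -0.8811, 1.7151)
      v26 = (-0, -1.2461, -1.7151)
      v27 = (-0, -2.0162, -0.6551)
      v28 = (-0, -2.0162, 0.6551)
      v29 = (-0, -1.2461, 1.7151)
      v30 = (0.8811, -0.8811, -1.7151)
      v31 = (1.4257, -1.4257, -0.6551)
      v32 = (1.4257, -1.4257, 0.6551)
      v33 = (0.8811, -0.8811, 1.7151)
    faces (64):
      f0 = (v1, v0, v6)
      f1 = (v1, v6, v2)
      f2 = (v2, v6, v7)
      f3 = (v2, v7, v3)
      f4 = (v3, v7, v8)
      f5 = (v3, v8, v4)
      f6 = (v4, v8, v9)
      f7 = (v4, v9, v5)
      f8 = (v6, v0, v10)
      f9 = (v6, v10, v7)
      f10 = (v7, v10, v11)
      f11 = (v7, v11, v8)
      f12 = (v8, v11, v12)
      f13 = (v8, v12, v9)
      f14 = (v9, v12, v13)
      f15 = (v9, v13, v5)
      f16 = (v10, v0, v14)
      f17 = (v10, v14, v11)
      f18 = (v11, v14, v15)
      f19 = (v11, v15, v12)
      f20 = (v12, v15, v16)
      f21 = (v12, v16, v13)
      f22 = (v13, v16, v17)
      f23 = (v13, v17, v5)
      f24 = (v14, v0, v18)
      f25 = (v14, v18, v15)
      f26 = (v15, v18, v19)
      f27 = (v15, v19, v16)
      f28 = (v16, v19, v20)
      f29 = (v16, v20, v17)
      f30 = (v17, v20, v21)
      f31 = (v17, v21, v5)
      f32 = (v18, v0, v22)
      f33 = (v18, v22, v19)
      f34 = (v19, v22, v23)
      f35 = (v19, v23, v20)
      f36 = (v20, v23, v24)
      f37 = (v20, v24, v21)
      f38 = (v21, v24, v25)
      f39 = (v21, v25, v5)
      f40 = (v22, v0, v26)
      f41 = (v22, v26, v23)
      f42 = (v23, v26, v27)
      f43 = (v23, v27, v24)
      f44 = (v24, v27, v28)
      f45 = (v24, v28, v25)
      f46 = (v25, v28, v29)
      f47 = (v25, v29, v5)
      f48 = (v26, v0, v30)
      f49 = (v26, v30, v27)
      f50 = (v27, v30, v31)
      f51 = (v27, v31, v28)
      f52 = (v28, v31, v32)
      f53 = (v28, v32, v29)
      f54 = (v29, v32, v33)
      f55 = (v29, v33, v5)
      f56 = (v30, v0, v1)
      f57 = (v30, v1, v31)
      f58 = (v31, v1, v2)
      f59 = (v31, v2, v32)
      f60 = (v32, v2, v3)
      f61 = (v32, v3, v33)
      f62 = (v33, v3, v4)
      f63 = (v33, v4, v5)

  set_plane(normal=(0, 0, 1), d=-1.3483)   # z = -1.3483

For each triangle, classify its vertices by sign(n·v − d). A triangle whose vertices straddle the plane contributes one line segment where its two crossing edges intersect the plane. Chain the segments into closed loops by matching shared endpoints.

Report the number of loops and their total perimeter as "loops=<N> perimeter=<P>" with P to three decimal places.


Straddling triangles (16 of 64):
  (v1,v6,v2) [--+] → (1.27389, 0.576206, -1.3483)–(1.51258, 0, -1.3483)  len=0.6237
  (v2,v6,v7) [+-+] → (1.27389, 0.576206, -1.3483)–(1.06955, 1.06955, -1.3483)  len=0.5340
  (v6,v10,v7) [--+] → (0.493346, 1.30825, -1.3483)–(1.06955, 1.06955, -1.3483)  len=0.6237
  (v7,v10,v11) [+-+] → (0.493346, 1.30825, -1.3483)–(0, 1.51258, -1.3483)  len=0.5340
  (v10,v14,v11) [--+] → (-0.576206, 1.27389, -1.3483)–(0, 1.51258, -1.3483)  len=0.6237
  (v11,v14,v15) [+-+] → (-0.576206, 1.27389, -1.3483)–(-1.06955, 1.06955, -1.3483)  len=0.5340
  (v14,v18,v15) [--+] → (-1.30825, 0.493346, -1.3483)–(-1.06955, 1.06955, -1.3483)  len=0.6237
  (v15,v18,v19) [+-+] → (-1.30825, 0.493346, -1.3483)–(-1.51258, 0, -1.3483)  len=0.5340
  (v18,v22,v19) [--+] → (-1.27389, -0.576206, -1.3483)–(-1.51258, 0, -1.3483)  len=0.6237
  (v19,v22,v23) [+-+] → (-1.27389, -0.576206, -1.3483)–(-1.06955, -1.06955, -1.3483)  len=0.5340
  (v22,v26,v23) [--+] → (-0.493346, -1.30825, -1.3483)–(-1.06955, -1.06955, -1.3483)  len=0.6237
  (v23,v26,v27) [+-+] → (-0.493346, -1.30825, -1.3483)–(0, -1.51258, -1.3483)  len=0.5340
  (v26,v30,v27) [--+] → (0.576206, -1.27389, -1.3483)–(0, -1.51258, -1.3483)  len=0.6237
  (v27,v30,v31) [+-+] → (0.576206, -1.27389, -1.3483)–(1.06955, -1.06955, -1.3483)  len=0.5340
  (v30,v1,v31) [--+] → (1.30825, -0.493346, -1.3483)–(1.06955, -1.06955, -1.3483)  len=0.6237
  (v31,v1,v2) [+-+] → (1.30825, -0.493346, -1.3483)–(1.51258, 0, -1.3483)  len=0.5340

Chained into 1 loop(s):
  loop 1: 16 segments, perimeter = 9.2614
Total perimeter = 9.261

loops=1 perimeter=9.261


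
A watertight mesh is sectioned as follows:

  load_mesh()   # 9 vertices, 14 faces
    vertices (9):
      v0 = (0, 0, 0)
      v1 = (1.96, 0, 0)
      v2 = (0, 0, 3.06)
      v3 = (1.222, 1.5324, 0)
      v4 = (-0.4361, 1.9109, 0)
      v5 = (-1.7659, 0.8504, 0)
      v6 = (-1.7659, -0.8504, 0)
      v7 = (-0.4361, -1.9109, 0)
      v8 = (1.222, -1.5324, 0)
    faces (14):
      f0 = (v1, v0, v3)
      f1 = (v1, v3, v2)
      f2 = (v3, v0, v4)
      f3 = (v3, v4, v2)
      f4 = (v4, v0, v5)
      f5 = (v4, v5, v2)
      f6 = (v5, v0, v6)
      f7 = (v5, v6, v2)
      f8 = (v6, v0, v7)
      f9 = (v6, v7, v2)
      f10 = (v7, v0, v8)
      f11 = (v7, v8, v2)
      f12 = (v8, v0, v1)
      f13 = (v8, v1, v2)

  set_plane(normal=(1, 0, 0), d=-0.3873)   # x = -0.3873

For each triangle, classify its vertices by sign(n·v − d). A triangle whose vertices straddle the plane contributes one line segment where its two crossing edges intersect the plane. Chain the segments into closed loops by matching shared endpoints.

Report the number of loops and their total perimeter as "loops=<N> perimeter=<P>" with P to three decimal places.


loops=1 perimeter=10.056

Straddling triangles (10 of 14):
  (v3,v0,v4) [++-] → (-0.3873, 1.69707, 0)–(-0.3873, 1.89976, 0)  len=0.2027
  (v3,v4,v2) [+-+] → (-0.3873, 1.89976, 0)–(-0.3873, 1.69707, 0.342417)  len=0.3979
  (v4,v0,v5) [-+-] → (-0.3873, 1.69707, 0)–(-0.3873, 0.186511, 0)  len=1.5106
  (v4,v5,v2) [--+] → (-0.3873, 0.186511, 2.38888)–(-0.3873, 1.69707, 0.342417)  len=2.5436
  (v5,v0,v6) [-+-] → (-0.3873, 0.186511, 0)–(-0.3873, -0.186511, 0)  len=0.3730
  (v5,v6,v2) [--+] → (-0.3873, -0.186511, 2.38888)–(-0.3873, 0.186511, 2.38888)  len=0.3730
  (v6,v0,v7) [-+-] → (-0.3873, -0.186511, 0)–(-0.3873, -1.69707, 0)  len=1.5106
  (v6,v7,v2) [--+] → (-0.3873, -1.69707, 0.342417)–(-0.3873, -0.186511, 2.38888)  len=2.5436
  (v7,v0,v8) [-++] → (-0.3873, -1.69707, 0)–(-0.3873, -1.89976, 0)  len=0.2027
  (v7,v8,v2) [-++] → (-0.3873, -1.89976, 0)–(-0.3873, -1.69707, 0.342417)  len=0.3979

Chained into 1 loop(s):
  loop 1: 10 segments, perimeter = 10.0555
Total perimeter = 10.056


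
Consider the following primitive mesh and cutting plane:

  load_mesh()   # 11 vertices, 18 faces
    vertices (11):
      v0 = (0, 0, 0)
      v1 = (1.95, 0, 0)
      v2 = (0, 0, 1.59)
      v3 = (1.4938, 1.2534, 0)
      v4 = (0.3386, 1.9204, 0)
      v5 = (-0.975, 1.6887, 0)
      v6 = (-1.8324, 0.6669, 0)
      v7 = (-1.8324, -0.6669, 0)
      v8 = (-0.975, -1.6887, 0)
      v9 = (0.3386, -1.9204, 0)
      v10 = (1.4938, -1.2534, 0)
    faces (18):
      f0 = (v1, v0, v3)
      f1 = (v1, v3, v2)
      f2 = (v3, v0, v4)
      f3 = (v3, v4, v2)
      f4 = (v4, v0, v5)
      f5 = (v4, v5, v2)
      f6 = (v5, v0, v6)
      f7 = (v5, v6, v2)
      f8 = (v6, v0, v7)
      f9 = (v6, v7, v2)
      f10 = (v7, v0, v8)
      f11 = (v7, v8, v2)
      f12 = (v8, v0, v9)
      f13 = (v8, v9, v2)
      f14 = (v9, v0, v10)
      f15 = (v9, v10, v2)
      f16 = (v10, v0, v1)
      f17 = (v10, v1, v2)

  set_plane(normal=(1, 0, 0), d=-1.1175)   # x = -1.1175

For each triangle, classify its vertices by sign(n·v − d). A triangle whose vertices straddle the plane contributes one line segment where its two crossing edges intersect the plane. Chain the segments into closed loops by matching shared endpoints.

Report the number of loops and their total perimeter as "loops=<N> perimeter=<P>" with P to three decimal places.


Straddling triangles (6 of 18):
  (v5,v0,v6) [++-] → (-1.1175, 0.406713, 0)–(-1.1175, 1.51888, 0)  len=1.1122
  (v5,v6,v2) [+-+] → (-1.1175, 1.51888, 0)–(-1.1175, 0.406713, 0.620329)  len=1.2735
  (v6,v0,v7) [-+-] → (-1.1175, 0.406713, 0)–(-1.1175, -0.406713, 0)  len=0.8134
  (v6,v7,v2) [--+] → (-1.1175, -0.406713, 0.620329)–(-1.1175, 0.406713, 0.620329)  len=0.8134
  (v7,v0,v8) [-++] → (-1.1175, -0.406713, 0)–(-1.1175, -1.51888, 0)  len=1.1122
  (v7,v8,v2) [-++] → (-1.1175, -1.51888, 0)–(-1.1175, -0.406713, 0.620329)  len=1.2735

Chained into 1 loop(s):
  loop 1: 6 segments, perimeter = 6.3981
Total perimeter = 6.398

loops=1 perimeter=6.398


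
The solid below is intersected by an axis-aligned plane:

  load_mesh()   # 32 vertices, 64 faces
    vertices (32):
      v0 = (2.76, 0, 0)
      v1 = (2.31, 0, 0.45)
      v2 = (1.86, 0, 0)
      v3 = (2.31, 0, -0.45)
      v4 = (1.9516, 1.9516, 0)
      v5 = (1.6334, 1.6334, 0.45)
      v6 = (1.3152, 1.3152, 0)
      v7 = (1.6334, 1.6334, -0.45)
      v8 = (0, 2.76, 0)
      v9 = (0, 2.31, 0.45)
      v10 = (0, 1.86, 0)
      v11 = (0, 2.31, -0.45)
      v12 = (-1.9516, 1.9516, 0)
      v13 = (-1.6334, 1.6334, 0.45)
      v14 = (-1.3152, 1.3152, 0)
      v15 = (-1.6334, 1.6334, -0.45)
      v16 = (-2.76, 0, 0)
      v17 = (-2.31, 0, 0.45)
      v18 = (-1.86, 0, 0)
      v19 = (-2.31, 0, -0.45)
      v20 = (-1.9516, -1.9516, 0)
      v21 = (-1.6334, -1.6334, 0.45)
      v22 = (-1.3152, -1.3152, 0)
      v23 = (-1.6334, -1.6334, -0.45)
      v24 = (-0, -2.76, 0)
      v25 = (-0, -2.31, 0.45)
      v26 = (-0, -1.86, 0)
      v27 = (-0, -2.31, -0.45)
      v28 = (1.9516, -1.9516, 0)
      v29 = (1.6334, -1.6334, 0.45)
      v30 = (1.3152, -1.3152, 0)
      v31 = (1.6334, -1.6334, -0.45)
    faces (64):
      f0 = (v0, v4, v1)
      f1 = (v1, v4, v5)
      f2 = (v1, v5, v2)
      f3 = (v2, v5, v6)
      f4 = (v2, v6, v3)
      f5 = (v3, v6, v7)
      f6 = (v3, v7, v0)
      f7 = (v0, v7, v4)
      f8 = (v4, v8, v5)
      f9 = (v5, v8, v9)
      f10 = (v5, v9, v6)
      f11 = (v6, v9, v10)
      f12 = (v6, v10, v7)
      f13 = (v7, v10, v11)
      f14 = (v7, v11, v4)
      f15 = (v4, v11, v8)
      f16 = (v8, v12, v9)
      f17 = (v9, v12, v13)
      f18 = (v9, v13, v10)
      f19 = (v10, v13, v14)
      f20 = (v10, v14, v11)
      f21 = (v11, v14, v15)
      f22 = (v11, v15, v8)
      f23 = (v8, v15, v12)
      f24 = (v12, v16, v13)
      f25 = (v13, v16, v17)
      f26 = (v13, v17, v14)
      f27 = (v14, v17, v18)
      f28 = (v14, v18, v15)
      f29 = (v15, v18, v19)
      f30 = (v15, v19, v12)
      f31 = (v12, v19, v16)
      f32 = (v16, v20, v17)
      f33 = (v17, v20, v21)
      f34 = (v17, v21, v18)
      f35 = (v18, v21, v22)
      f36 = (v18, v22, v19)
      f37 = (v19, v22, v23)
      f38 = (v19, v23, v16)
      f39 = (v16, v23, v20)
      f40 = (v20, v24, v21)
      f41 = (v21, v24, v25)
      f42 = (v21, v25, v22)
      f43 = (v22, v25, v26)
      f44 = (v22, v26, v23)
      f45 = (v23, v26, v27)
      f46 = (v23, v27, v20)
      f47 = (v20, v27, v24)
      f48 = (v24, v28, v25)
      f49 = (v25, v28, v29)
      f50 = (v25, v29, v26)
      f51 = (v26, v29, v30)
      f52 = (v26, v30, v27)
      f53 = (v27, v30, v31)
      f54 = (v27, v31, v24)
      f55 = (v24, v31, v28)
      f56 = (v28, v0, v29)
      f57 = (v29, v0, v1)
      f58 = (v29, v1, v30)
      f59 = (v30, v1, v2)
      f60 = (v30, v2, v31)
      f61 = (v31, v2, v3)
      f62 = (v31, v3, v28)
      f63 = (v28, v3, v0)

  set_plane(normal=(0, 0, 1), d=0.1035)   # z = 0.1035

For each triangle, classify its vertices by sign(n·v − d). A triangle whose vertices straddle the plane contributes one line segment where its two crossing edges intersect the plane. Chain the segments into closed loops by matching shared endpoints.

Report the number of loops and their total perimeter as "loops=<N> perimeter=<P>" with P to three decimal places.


Straddling triangles (32 of 64):
  (v0,v4,v1) [--+] → (2.03403, 1.50273, 0.1035)–(2.6565, 0, 0.1035)  len=1.6266
  (v1,v4,v5) [+-+] → (2.03403, 1.50273, 0.1035)–(1.87841, 1.87841, 0.1035)  len=0.4066
  (v1,v5,v2) [++-] → (1.80788, 0.375682, 0.1035)–(1.9635, 0, 0.1035)  len=0.4066
  (v2,v5,v6) [-+-] → (1.80788, 0.375682, 0.1035)–(1.38839, 1.38839, 0.1035)  len=1.0962
  (v4,v8,v5) [--+] → (0.375682, 2.50088, 0.1035)–(1.87841, 1.87841, 0.1035)  len=1.6266
  (v5,v8,v9) [+-+] → (0.375682, 2.50088, 0.1035)–(0, 2.6565, 0.1035)  len=0.4066
  (v5,v9,v6) [++-] → (1.0127, 1.544, 0.1035)–(1.38839, 1.38839, 0.1035)  len=0.4066
  (v6,v9,v10) [-+-] → (1.0127, 1.544, 0.1035)–(0, 1.9635, 0.1035)  len=1.0962
  (v8,v12,v9) [--+] → (-1.50273, 2.03403, 0.1035)–(0, 2.6565, 0.1035)  len=1.6266
  (v9,v12,v13) [+-+] → (-1.50273, 2.03403, 0.1035)–(-1.87841, 1.87841, 0.1035)  len=0.4066
  (v9,v13,v10) [++-] → (-0.375682, 1.80788, 0.1035)–(0, 1.9635, 0.1035)  len=0.4066
  (v10,v13,v14) [-+-] → (-0.375682, 1.80788, 0.1035)–(-1.38839, 1.38839, 0.1035)  len=1.0962
  (v12,v16,v13) [--+] → (-2.50088, 0.375682, 0.1035)–(-1.87841, 1.87841, 0.1035)  len=1.6266
  (v13,v16,v17) [+-+] → (-2.50088, 0.375682, 0.1035)–(-2.6565, 0, 0.1035)  len=0.4066
  (v13,v17,v14) [++-] → (-1.544, 1.0127, 0.1035)–(-1.38839, 1.38839, 0.1035)  len=0.4066
  (v14,v17,v18) [-+-] → (-1.544, 1.0127, 0.1035)–(-1.9635, 0, 0.1035)  len=1.0962
  (v16,v20,v17) [--+] → (-2.03403, -1.50273, 0.1035)–(-2.6565, 0, 0.1035)  len=1.6266
  (v17,v20,v21) [+-+] → (-2.03403, -1.50273, 0.1035)–(-1.87841, -1.87841, 0.1035)  len=0.4066
  (v17,v21,v18) [++-] → (-1.80788, -0.375682, 0.1035)–(-1.9635, 0, 0.1035)  len=0.4066
  (v18,v21,v22) [-+-] → (-1.80788, -0.375682, 0.1035)–(-1.38839, -1.38839, 0.1035)  len=1.0962
  (v20,v24,v21) [--+] → (-0.375682, -2.50088, 0.1035)–(-1.87841, -1.87841, 0.1035)  len=1.6266
  (v21,v24,v25) [+-+] → (-0.375682, -2.50088, 0.1035)–(0, -2.6565, 0.1035)  len=0.4066
  (v21,v25,v22) [++-] → (-1.0127, -1.544, 0.1035)–(-1.38839, -1.38839, 0.1035)  len=0.4066
  (v22,v25,v26) [-+-] → (-1.0127, -1.544, 0.1035)–(0, -1.9635, 0.1035)  len=1.0962
  (v24,v28,v25) [--+] → (1.50273, -2.03403, 0.1035)–(0, -2.6565, 0.1035)  len=1.6266
  (v25,v28,v29) [+-+] → (1.50273, -2.03403, 0.1035)–(1.87841, -1.87841, 0.1035)  len=0.4066
  (v25,v29,v26) [++-] → (0.375682, -1.80788, 0.1035)–(0, -1.9635, 0.1035)  len=0.4066
  (v26,v29,v30) [-+-] → (0.375682, -1.80788, 0.1035)–(1.38839, -1.38839, 0.1035)  len=1.0962
  (v28,v0,v29) [--+] → (2.50088, -0.375682, 0.1035)–(1.87841, -1.87841, 0.1035)  len=1.6266
  (v29,v0,v1) [+-+] → (2.50088, -0.375682, 0.1035)–(2.6565, 0, 0.1035)  len=0.4066
  (v29,v1,v30) [++-] → (1.544, -1.0127, 0.1035)–(1.38839, -1.38839, 0.1035)  len=0.4066
  (v30,v1,v2) [-+-] → (1.544, -1.0127, 0.1035)–(1.9635, 0, 0.1035)  len=1.0962

Chained into 2 loop(s):
  loop 1: 16 segments, perimeter = 16.2655
  loop 2: 16 segments, perimeter = 12.0223
Total perimeter = 28.288

loops=2 perimeter=28.288


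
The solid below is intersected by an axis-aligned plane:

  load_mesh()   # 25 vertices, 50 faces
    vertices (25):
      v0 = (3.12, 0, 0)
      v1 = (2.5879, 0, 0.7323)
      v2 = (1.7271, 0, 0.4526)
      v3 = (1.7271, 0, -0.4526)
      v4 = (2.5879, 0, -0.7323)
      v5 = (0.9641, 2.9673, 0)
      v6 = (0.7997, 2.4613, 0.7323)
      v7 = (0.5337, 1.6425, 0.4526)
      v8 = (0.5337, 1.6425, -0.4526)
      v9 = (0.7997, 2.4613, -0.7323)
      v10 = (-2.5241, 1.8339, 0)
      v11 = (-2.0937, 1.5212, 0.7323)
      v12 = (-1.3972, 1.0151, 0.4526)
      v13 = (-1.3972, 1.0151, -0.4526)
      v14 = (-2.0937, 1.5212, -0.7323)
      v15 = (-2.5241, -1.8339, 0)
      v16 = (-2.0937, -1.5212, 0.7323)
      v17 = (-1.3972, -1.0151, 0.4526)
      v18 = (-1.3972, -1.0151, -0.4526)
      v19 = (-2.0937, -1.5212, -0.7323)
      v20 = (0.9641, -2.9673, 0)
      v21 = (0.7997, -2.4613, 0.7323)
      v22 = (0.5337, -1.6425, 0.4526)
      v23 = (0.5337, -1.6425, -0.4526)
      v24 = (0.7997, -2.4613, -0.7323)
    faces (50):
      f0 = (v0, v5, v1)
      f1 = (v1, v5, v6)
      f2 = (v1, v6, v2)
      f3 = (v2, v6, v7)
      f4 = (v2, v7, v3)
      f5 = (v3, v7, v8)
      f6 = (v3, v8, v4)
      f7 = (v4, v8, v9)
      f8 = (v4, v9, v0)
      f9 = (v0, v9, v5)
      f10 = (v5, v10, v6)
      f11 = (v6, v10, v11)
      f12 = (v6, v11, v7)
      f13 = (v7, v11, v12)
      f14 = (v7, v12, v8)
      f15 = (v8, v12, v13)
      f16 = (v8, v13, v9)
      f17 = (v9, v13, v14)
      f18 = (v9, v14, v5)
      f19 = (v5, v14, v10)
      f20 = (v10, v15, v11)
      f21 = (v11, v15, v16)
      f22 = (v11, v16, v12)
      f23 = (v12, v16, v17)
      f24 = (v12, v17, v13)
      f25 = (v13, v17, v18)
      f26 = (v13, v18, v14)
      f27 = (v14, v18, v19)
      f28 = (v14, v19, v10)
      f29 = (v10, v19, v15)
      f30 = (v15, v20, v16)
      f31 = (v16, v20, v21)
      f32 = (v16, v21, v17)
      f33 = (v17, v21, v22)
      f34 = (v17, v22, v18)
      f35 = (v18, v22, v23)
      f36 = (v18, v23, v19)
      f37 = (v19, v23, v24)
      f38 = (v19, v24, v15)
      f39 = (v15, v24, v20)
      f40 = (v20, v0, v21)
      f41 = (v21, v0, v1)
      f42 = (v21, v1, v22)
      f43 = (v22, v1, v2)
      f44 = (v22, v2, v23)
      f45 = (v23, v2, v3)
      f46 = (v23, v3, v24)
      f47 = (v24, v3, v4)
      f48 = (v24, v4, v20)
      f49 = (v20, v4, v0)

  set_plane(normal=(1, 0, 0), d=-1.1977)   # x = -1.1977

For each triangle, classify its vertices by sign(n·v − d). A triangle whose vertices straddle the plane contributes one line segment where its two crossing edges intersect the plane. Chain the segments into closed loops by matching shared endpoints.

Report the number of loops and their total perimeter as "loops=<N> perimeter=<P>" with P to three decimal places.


Straddling triangles (20 of 50):
  (v5,v10,v6) [+-+] → (-1.1977, 2.26488, 0)–(-1.1977, 2.08427, 0.292233)  len=0.3435
  (v6,v10,v11) [+--] → (-1.1977, 2.08427, 0.292233)–(-1.1977, 1.81232, 0.7323)  len=0.5173
  (v6,v11,v7) [+-+] → (-1.1977, 1.81232, 0.7323)–(-1.1977, 1.56257, 0.636916)  len=0.2673
  (v7,v11,v12) [+--] → (-1.1977, 1.56257, 0.636916)–(-1.1977, 1.07992, 0.4526)  len=0.5166
  (v7,v12,v8) [+-+] → (-1.1977, 1.07992, 0.4526)–(-1.1977, 1.07992, 0.359075)  len=0.0935
  (v8,v12,v13) [+--] → (-1.1977, 1.07992, 0.359075)–(-1.1977, 1.07992, -0.4526)  len=0.8117
  (v8,v13,v9) [+-+] → (-1.1977, 1.07992, -0.4526)–(-1.1977, 1.14643, -0.477999)  len=0.0712
  (v9,v13,v14) [+--] → (-1.1977, 1.14643, -0.477999)–(-1.1977, 1.81232, -0.7323)  len=0.7128
  (v9,v14,v5) [+-+] → (-1.1977, 1.81232, -0.7323)–(-1.1977, 1.94494, -0.517721)  len=0.2523
  (v5,v14,v10) [+--] → (-1.1977, 1.94494, -0.517721)–(-1.1977, 2.26488, 0)  len=0.6086
  (v15,v20,v16) [-+-] → (-1.1977, -2.26488, 0)–(-1.1977, -1.94494, 0.517721)  len=0.6086
  (v16,v20,v21) [-++] → (-1.1977, -1.94494, 0.517721)–(-1.1977, -1.81232, 0.7323)  len=0.2523
  (v16,v21,v17) [-+-] → (-1.1977, -1.81232, 0.7323)–(-1.1977, -1.14643, 0.477999)  len=0.7128
  (v17,v21,v22) [-++] → (-1.1977, -1.14643, 0.477999)–(-1.1977, -1.07992, 0.4526)  len=0.0712
  (v17,v22,v18) [-+-] → (-1.1977, -1.07992, 0.4526)–(-1.1977, -1.07992, -0.359075)  len=0.8117
  (v18,v22,v23) [-++] → (-1.1977, -1.07992, -0.359075)–(-1.1977, -1.07992, -0.4526)  len=0.0935
  (v18,v23,v19) [-+-] → (-1.1977, -1.07992, -0.4526)–(-1.1977, -1.56257, -0.636916)  len=0.5166
  (v19,v23,v24) [-++] → (-1.1977, -1.56257, -0.636916)–(-1.1977, -1.81232, -0.7323)  len=0.2673
  (v19,v24,v15) [-+-] → (-1.1977, -1.81232, -0.7323)–(-1.1977, -2.08427, -0.292233)  len=0.5173
  (v15,v24,v20) [-++] → (-1.1977, -2.08427, -0.292233)–(-1.1977, -2.26488, 0)  len=0.3435

Chained into 2 loop(s):
  loop 1: 10 segments, perimeter = 4.1949
  loop 2: 10 segments, perimeter = 4.1949
Total perimeter = 8.390

loops=2 perimeter=8.390


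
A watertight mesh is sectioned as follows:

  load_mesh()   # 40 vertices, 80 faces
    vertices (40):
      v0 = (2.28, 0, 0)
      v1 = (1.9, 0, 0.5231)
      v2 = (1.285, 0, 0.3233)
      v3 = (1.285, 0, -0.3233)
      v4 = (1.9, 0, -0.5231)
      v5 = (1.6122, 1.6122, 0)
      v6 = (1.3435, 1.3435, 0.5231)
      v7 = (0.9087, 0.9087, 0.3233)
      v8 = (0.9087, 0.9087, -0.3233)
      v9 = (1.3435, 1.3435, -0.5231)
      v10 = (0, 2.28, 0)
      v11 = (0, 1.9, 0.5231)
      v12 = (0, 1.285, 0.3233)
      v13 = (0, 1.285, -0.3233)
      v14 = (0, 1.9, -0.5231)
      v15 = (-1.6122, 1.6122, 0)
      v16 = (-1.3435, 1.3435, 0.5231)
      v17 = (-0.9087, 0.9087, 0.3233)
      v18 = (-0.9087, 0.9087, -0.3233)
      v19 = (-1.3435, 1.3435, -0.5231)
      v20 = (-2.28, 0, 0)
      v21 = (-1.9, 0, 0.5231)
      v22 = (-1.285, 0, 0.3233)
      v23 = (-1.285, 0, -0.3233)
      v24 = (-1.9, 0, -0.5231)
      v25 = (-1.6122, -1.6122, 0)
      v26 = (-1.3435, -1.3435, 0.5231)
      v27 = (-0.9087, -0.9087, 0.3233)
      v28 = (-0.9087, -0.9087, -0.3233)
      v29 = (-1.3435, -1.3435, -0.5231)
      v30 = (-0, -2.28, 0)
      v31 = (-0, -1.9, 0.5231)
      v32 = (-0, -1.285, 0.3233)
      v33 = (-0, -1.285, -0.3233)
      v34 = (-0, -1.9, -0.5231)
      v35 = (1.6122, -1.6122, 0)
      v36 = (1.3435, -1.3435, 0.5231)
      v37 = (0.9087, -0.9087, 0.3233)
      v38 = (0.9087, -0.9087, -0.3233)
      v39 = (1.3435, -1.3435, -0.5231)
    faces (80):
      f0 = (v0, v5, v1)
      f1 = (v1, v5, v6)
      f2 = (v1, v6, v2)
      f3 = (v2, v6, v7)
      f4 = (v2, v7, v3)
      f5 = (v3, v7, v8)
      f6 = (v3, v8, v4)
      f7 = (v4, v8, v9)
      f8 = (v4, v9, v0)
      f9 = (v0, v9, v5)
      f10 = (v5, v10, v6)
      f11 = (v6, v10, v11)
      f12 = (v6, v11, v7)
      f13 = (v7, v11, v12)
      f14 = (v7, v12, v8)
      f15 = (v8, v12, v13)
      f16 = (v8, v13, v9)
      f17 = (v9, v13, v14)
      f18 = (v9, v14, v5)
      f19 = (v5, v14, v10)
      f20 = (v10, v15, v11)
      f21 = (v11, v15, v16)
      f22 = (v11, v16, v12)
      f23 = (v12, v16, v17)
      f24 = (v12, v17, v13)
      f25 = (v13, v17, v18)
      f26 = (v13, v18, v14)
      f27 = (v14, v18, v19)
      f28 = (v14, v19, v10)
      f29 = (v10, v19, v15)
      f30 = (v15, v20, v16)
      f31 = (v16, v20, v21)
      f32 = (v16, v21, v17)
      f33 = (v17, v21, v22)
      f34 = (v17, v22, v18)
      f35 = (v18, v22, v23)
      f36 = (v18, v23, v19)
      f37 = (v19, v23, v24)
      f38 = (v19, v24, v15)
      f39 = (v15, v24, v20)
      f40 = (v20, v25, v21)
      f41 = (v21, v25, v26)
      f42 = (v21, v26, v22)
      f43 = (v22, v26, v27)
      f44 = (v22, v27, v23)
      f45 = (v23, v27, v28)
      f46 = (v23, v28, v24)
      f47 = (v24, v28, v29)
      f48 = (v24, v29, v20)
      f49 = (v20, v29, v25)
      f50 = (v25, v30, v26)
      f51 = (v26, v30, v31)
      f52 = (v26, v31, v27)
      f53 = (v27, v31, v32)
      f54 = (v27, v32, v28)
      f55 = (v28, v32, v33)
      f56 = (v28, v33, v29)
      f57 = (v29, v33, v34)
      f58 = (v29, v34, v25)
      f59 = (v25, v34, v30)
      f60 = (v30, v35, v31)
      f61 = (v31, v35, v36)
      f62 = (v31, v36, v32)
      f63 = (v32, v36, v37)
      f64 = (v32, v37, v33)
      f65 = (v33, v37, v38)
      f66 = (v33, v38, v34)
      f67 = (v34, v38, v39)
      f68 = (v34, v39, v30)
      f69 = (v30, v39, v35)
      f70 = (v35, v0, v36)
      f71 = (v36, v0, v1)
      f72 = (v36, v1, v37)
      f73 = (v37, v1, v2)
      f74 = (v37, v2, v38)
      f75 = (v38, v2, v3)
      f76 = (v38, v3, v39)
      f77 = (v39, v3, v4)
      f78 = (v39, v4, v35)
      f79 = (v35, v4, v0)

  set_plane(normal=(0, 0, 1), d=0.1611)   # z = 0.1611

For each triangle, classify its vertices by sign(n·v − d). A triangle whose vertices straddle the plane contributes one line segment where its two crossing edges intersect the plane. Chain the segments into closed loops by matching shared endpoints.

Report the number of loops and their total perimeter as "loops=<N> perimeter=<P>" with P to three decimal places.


loops=2 perimeter=21.112

Straddling triangles (32 of 80):
  (v0,v5,v1) [--+] → (1.70083, 1.11569, 0.1611)–(2.16297, 0, 0.1611)  len=1.2076
  (v1,v5,v6) [+-+] → (1.70083, 1.11569, 0.1611)–(1.52945, 1.52945, 0.1611)  len=0.4479
  (v2,v7,v3) [++-] → (1.0031, 0.680752, 0.1611)–(1.285, 0, 0.1611)  len=0.7368
  (v3,v7,v8) [-+-] → (1.0031, 0.680752, 0.1611)–(0.9087, 0.9087, 0.1611)  len=0.2467
  (v5,v10,v6) [--+] → (0.41376, 1.99158, 0.1611)–(1.52945, 1.52945, 0.1611)  len=1.2076
  (v6,v10,v11) [+-+] → (0.41376, 1.99158, 0.1611)–(0, 2.16297, 0.1611)  len=0.4479
  (v7,v12,v8) [++-] → (0.227948, 1.1906, 0.1611)–(0.9087, 0.9087, 0.1611)  len=0.7368
  (v8,v12,v13) [-+-] → (0.227948, 1.1906, 0.1611)–(0, 1.285, 0.1611)  len=0.2467
  (v10,v15,v11) [--+] → (-1.11569, 1.70083, 0.1611)–(0, 2.16297, 0.1611)  len=1.2076
  (v11,v15,v16) [+-+] → (-1.11569, 1.70083, 0.1611)–(-1.52945, 1.52945, 0.1611)  len=0.4479
  (v12,v17,v13) [++-] → (-0.680752, 1.0031, 0.1611)–(0, 1.285, 0.1611)  len=0.7368
  (v13,v17,v18) [-+-] → (-0.680752, 1.0031, 0.1611)–(-0.9087, 0.9087, 0.1611)  len=0.2467
  (v15,v20,v16) [--+] → (-1.99158, 0.41376, 0.1611)–(-1.52945, 1.52945, 0.1611)  len=1.2076
  (v16,v20,v21) [+-+] → (-1.99158, 0.41376, 0.1611)–(-2.16297, 0, 0.1611)  len=0.4479
  (v17,v22,v18) [++-] → (-1.1906, 0.227948, 0.1611)–(-0.9087, 0.9087, 0.1611)  len=0.7368
  (v18,v22,v23) [-+-] → (-1.1906, 0.227948, 0.1611)–(-1.285, 0, 0.1611)  len=0.2467
  (v20,v25,v21) [--+] → (-1.70083, -1.11569, 0.1611)–(-2.16297, 0, 0.1611)  len=1.2076
  (v21,v25,v26) [+-+] → (-1.70083, -1.11569, 0.1611)–(-1.52945, -1.52945, 0.1611)  len=0.4479
  (v22,v27,v23) [++-] → (-1.0031, -0.680752, 0.1611)–(-1.285, 0, 0.1611)  len=0.7368
  (v23,v27,v28) [-+-] → (-1.0031, -0.680752, 0.1611)–(-0.9087, -0.9087, 0.1611)  len=0.2467
  (v25,v30,v26) [--+] → (-0.41376, -1.99158, 0.1611)–(-1.52945, -1.52945, 0.1611)  len=1.2076
  (v26,v30,v31) [+-+] → (-0.41376, -1.99158, 0.1611)–(0, -2.16297, 0.1611)  len=0.4479
  (v27,v32,v28) [++-] → (-0.227948, -1.1906, 0.1611)–(-0.9087, -0.9087, 0.1611)  len=0.7368
  (v28,v32,v33) [-+-] → (-0.227948, -1.1906, 0.1611)–(0, -1.285, 0.1611)  len=0.2467
  (v30,v35,v31) [--+] → (1.11569, -1.70083, 0.1611)–(0, -2.16297, 0.1611)  len=1.2076
  (v31,v35,v36) [+-+] → (1.11569, -1.70083, 0.1611)–(1.52945, -1.52945, 0.1611)  len=0.4479
  (v32,v37,v33) [++-] → (0.680752, -1.0031, 0.1611)–(0, -1.285, 0.1611)  len=0.7368
  (v33,v37,v38) [-+-] → (0.680752, -1.0031, 0.1611)–(0.9087, -0.9087, 0.1611)  len=0.2467
  (v35,v0,v36) [--+] → (1.99158, -0.41376, 0.1611)–(1.52945, -1.52945, 0.1611)  len=1.2076
  (v36,v0,v1) [+-+] → (1.99158, -0.41376, 0.1611)–(2.16297, 0, 0.1611)  len=0.4479
  (v37,v2,v38) [++-] → (1.1906, -0.227948, 0.1611)–(0.9087, -0.9087, 0.1611)  len=0.7368
  (v38,v2,v3) [-+-] → (1.1906, -0.227948, 0.1611)–(1.285, 0, 0.1611)  len=0.2467

Chained into 2 loop(s):
  loop 1: 16 segments, perimeter = 13.2437
  loop 2: 16 segments, perimeter = 7.8683
Total perimeter = 21.112


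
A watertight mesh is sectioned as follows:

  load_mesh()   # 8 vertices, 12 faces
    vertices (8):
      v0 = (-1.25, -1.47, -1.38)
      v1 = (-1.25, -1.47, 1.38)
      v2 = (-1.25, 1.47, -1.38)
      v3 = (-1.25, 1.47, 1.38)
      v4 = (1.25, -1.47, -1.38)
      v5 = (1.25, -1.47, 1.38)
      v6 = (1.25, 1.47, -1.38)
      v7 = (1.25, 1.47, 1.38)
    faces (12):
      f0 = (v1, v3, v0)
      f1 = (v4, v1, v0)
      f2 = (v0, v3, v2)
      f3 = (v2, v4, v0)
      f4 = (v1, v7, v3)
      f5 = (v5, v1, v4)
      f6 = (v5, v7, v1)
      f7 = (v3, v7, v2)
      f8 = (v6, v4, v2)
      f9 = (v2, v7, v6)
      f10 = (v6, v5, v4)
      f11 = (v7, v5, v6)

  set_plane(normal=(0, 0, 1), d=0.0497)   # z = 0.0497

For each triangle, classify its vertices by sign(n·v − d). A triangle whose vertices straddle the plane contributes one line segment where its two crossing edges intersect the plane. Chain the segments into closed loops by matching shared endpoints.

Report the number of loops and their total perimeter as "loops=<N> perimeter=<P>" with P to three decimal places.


loops=1 perimeter=10.880

Straddling triangles (8 of 12):
  (v1,v3,v0) [++-] → (-1.25, 0.0529413, 0.0497)–(-1.25, -1.47, 0.0497)  len=1.5229
  (v4,v1,v0) [-+-] → (-0.0450181, -1.47, 0.0497)–(-1.25, -1.47, 0.0497)  len=1.2050
  (v0,v3,v2) [-+-] → (-1.25, 0.0529413, 0.0497)–(-1.25, 1.47, 0.0497)  len=1.4171
  (v5,v1,v4) [++-] → (-0.0450181, -1.47, 0.0497)–(1.25, -1.47, 0.0497)  len=1.2950
  (v3,v7,v2) [++-] → (0.0450181, 1.47, 0.0497)–(-1.25, 1.47, 0.0497)  len=1.2950
  (v2,v7,v6) [-+-] → (0.0450181, 1.47, 0.0497)–(1.25, 1.47, 0.0497)  len=1.2050
  (v6,v5,v4) [-+-] → (1.25, -0.0529413, 0.0497)–(1.25, -1.47, 0.0497)  len=1.4171
  (v7,v5,v6) [++-] → (1.25, -0.0529413, 0.0497)–(1.25, 1.47, 0.0497)  len=1.5229

Chained into 1 loop(s):
  loop 1: 8 segments, perimeter = 10.8800
Total perimeter = 10.880


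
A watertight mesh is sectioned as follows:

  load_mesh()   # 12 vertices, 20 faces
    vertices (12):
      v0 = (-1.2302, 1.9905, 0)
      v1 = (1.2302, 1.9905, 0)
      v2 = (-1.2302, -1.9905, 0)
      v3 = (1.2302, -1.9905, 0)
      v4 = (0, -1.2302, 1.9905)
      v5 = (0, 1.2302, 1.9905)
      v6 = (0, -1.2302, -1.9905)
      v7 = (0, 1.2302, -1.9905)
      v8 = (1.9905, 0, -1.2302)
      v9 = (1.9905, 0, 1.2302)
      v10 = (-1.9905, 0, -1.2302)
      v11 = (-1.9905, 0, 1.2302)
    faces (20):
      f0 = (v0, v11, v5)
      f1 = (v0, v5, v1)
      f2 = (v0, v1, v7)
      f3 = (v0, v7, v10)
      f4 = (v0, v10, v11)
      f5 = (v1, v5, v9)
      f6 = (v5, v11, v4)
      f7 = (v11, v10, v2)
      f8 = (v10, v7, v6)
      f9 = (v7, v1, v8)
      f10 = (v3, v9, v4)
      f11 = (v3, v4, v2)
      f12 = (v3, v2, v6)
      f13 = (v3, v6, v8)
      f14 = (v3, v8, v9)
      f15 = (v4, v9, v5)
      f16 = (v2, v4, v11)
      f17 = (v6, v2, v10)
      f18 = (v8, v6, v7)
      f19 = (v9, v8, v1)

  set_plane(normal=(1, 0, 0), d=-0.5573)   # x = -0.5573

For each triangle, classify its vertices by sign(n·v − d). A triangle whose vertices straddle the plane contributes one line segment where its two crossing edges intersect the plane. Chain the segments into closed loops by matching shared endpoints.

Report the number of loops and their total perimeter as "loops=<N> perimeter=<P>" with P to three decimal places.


loops=1 perimeter=12.102

Straddling triangles (10 of 20):
  (v0,v11,v5) [--+] → (-0.5573, 0.885769, 1.77763)–(-0.5573, 1.57463, 1.08877)  len=0.9742
  (v0,v5,v1) [-++] → (-0.5573, 1.57463, 1.08877)–(-0.5573, 1.9905, 0)  len=1.1655
  (v0,v1,v7) [-++] → (-0.5573, 1.9905, 0)–(-0.5573, 1.57463, -1.08877)  len=1.1655
  (v0,v7,v10) [-+-] → (-0.5573, 1.57463, -1.08877)–(-0.5573, 0.885769, -1.77763)  len=0.9742
  (v5,v11,v4) [+-+] → (-0.5573, 0.885769, 1.77763)–(-0.5573, -0.885769, 1.77763)  len=1.7715
  (v10,v7,v6) [-++] → (-0.5573, 0.885769, -1.77763)–(-0.5573, -0.885769, -1.77763)  len=1.7715
  (v3,v4,v2) [++-] → (-0.5573, -1.57463, 1.08877)–(-0.5573, -1.9905, 0)  len=1.1655
  (v3,v2,v6) [+-+] → (-0.5573, -1.9905, 0)–(-0.5573, -1.57463, -1.08877)  len=1.1655
  (v2,v4,v11) [-+-] → (-0.5573, -1.57463, 1.08877)–(-0.5573, -0.885769, 1.77763)  len=0.9742
  (v6,v2,v10) [+--] → (-0.5573, -1.57463, -1.08877)–(-0.5573, -0.885769, -1.77763)  len=0.9742

Chained into 1 loop(s):
  loop 1: 10 segments, perimeter = 12.1018
Total perimeter = 12.102


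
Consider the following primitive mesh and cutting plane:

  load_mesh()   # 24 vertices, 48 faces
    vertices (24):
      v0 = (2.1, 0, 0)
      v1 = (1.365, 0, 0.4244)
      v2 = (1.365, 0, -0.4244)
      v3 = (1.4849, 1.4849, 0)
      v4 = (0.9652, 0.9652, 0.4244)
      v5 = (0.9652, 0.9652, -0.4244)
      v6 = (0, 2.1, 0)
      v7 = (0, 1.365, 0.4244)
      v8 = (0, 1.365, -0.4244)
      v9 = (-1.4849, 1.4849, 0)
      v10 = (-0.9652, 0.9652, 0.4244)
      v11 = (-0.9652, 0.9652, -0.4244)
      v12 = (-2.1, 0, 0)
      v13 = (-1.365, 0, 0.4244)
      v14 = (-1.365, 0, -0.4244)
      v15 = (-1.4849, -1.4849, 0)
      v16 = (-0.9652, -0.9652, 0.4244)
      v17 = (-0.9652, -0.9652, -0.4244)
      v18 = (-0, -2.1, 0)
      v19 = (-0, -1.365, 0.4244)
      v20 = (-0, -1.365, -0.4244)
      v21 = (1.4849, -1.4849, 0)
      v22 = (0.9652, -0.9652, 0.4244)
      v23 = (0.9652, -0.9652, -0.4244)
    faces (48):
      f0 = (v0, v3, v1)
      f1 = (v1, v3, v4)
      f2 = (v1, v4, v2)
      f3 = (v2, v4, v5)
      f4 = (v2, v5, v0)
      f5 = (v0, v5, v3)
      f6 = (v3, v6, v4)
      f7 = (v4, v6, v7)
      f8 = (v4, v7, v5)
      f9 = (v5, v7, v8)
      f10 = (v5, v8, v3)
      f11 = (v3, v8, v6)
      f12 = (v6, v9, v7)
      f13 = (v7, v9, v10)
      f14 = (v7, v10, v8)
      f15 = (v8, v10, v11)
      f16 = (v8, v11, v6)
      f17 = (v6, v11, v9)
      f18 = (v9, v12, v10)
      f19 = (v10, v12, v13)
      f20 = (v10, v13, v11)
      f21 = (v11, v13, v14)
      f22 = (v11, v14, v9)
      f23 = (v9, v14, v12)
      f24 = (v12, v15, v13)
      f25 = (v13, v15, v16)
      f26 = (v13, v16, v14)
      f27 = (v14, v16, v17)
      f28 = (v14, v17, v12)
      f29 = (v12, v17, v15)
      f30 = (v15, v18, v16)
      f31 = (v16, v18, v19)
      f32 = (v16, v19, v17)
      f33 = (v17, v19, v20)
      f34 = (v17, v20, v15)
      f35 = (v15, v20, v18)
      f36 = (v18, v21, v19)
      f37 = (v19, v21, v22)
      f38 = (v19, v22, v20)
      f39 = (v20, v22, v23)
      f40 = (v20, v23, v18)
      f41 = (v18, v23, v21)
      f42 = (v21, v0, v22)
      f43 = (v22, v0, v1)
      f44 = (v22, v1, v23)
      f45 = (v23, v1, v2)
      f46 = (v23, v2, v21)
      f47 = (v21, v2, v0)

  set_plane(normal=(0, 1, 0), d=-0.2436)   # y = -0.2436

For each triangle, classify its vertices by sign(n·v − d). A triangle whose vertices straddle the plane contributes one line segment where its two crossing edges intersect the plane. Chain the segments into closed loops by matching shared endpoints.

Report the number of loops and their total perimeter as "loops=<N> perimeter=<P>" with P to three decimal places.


loops=2 perimeter=5.092

Straddling triangles (12 of 48):
  (v12,v15,v13) [+-+] → (-1.99909, -0.2436, 0)–(-1.38467, -0.2436, 0.354777)  len=0.7095
  (v13,v15,v16) [+--] → (-1.38467, -0.2436, 0.354777)–(-1.2641, -0.2436, 0.4244)  len=0.1392
  (v13,v16,v14) [+-+] → (-1.2641, -0.2436, 0.4244)–(-1.2641, -0.2436, -0.210177)  len=0.6346
  (v14,v16,v17) [+--] → (-1.2641, -0.2436, -0.210177)–(-1.2641, -0.2436, -0.4244)  len=0.2142
  (v14,v17,v12) [+-+] → (-1.2641, -0.2436, -0.4244)–(-1.8136, -0.2436, -0.107111)  len=0.6345
  (v12,v17,v15) [+--] → (-1.8136, -0.2436, -0.107111)–(-1.99909, -0.2436, 0)  len=0.2142
  (v21,v0,v22) [-+-] → (1.99909, -0.2436, 0)–(1.8136, -0.2436, 0.107111)  len=0.2142
  (v22,v0,v1) [-++] → (1.8136, -0.2436, 0.107111)–(1.2641, -0.2436, 0.4244)  len=0.6345
  (v22,v1,v23) [-+-] → (1.2641, -0.2436, 0.4244)–(1.2641, -0.2436, 0.210177)  len=0.2142
  (v23,v1,v2) [-++] → (1.2641, -0.2436, 0.210177)–(1.2641, -0.2436, -0.4244)  len=0.6346
  (v23,v2,v21) [-+-] → (1.2641, -0.2436, -0.4244)–(1.38467, -0.2436, -0.354777)  len=0.1392
  (v21,v2,v0) [-++] → (1.38467, -0.2436, -0.354777)–(1.99909, -0.2436, 0)  len=0.7095

Chained into 2 loop(s):
  loop 1: 6 segments, perimeter = 2.5462
  loop 2: 6 segments, perimeter = 2.5462
Total perimeter = 5.092
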